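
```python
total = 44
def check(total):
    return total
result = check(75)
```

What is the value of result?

Step 1: Global total = 44.
Step 2: check(75) takes parameter total = 75, which shadows the global.
Step 3: result = 75

The answer is 75.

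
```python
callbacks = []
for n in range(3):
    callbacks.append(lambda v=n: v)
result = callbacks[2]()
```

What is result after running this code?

Step 1: Default argument v=n captures n's value at each iteration.
Step 2: callbacks[2] captured v = 2 when n was 2.
Step 3: result = 2

The answer is 2.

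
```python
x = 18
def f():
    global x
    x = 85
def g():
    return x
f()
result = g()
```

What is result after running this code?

Step 1: x = 18.
Step 2: f() sets global x = 85.
Step 3: g() reads global x = 85. result = 85

The answer is 85.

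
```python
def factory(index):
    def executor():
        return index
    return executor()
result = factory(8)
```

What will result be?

Step 1: factory(8) binds parameter index = 8.
Step 2: executor() looks up index in enclosing scope and finds the parameter index = 8.
Step 3: result = 8

The answer is 8.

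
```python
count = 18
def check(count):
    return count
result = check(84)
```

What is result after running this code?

Step 1: Global count = 18.
Step 2: check(84) takes parameter count = 84, which shadows the global.
Step 3: result = 84

The answer is 84.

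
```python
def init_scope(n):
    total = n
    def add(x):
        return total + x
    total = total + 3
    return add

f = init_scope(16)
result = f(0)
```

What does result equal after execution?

Step 1: init_scope(16) sets total = 16, then total = 16 + 3 = 19.
Step 2: Closures capture by reference, so add sees total = 19.
Step 3: f(0) returns 19 + 0 = 19

The answer is 19.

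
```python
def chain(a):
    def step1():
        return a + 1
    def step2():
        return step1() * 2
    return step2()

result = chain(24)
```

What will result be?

Step 1: chain(24) captures a = 24.
Step 2: step2() calls step1() which returns 24 + 1 = 25.
Step 3: step2() returns 25 * 2 = 50

The answer is 50.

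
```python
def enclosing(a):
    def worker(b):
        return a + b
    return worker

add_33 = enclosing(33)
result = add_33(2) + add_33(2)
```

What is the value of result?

Step 1: add_33 captures a = 33.
Step 2: add_33(2) = 33 + 2 = 35, called twice.
Step 3: result = 35 + 35 = 70

The answer is 70.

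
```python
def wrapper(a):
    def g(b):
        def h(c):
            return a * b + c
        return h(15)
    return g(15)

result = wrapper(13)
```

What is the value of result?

Step 1: a = 13, b = 15, c = 15.
Step 2: h() computes a * b + c = 13 * 15 + 15 = 210.
Step 3: result = 210

The answer is 210.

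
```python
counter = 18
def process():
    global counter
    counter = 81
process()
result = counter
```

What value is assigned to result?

Step 1: counter = 18 globally.
Step 2: process() declares global counter and sets it to 81.
Step 3: After process(), global counter = 81. result = 81

The answer is 81.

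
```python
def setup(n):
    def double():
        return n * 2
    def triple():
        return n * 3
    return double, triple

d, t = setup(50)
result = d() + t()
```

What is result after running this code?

Step 1: Both closures capture the same n = 50.
Step 2: d() = 50 * 2 = 100, t() = 50 * 3 = 150.
Step 3: result = 100 + 150 = 250

The answer is 250.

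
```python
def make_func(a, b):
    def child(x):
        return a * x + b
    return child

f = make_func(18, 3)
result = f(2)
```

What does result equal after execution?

Step 1: make_func(18, 3) captures a = 18, b = 3.
Step 2: f(2) computes 18 * 2 + 3 = 39.
Step 3: result = 39

The answer is 39.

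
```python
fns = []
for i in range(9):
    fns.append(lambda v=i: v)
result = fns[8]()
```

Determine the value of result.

Step 1: Default argument v=i captures i's value at each iteration.
Step 2: fns[8] captured v = 8 when i was 8.
Step 3: result = 8

The answer is 8.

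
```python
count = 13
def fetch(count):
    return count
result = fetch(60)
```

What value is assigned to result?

Step 1: Global count = 13.
Step 2: fetch(60) takes parameter count = 60, which shadows the global.
Step 3: result = 60

The answer is 60.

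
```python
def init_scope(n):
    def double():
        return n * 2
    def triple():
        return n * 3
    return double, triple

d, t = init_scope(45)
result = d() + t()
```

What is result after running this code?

Step 1: Both closures capture the same n = 45.
Step 2: d() = 45 * 2 = 90, t() = 45 * 3 = 135.
Step 3: result = 90 + 135 = 225

The answer is 225.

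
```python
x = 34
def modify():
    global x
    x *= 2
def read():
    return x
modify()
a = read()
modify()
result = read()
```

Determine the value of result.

Step 1: x = 34.
Step 2: First modify(): x = 34 * 2 = 68.
Step 3: Second modify(): x = 68 * 2 = 136.
Step 4: read() returns 136

The answer is 136.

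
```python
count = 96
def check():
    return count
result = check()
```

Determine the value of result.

Step 1: count = 96 is defined in the global scope.
Step 2: check() looks up count. No local count exists, so Python checks the global scope via LEGB rule and finds count = 96.
Step 3: result = 96

The answer is 96.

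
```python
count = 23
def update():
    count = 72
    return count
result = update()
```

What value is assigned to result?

Step 1: Global count = 23.
Step 2: update() creates local count = 72, shadowing the global.
Step 3: Returns local count = 72. result = 72

The answer is 72.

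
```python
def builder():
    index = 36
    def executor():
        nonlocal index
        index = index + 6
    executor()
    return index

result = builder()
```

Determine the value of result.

Step 1: builder() sets index = 36.
Step 2: executor() uses nonlocal to modify index in builder's scope: index = 36 + 6 = 42.
Step 3: builder() returns the modified index = 42

The answer is 42.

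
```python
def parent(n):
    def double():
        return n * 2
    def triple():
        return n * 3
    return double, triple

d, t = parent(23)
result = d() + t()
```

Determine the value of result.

Step 1: Both closures capture the same n = 23.
Step 2: d() = 23 * 2 = 46, t() = 23 * 3 = 69.
Step 3: result = 46 + 69 = 115

The answer is 115.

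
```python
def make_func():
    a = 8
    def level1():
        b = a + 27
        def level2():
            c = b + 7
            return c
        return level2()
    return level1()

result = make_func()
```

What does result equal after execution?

Step 1: a = 8. b = a + 27 = 35.
Step 2: c = b + 7 = 35 + 7 = 42.
Step 3: result = 42

The answer is 42.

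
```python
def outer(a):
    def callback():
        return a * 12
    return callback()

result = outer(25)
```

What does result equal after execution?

Step 1: outer(25) binds parameter a = 25.
Step 2: callback() accesses a = 25 from enclosing scope.
Step 3: result = 25 * 12 = 300

The answer is 300.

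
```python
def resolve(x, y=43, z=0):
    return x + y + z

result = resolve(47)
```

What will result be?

Step 1: resolve(47) uses defaults y = 43, z = 0.
Step 2: Returns 47 + 43 + 0 = 90.
Step 3: result = 90

The answer is 90.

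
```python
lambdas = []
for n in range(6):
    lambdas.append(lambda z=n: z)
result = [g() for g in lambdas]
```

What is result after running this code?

Step 1: Default arg z=n captures n at each iteration.
Step 2: Each lambda has its own default: 0, 1, ..., 5.
Step 3: result = [0, 1, 2, 3, 4, 5]

The answer is [0, 1, 2, 3, 4, 5].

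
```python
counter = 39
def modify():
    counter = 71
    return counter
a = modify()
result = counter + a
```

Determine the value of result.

Step 1: Global counter = 39. modify() returns local counter = 71.
Step 2: a = 71. Global counter still = 39.
Step 3: result = 39 + 71 = 110

The answer is 110.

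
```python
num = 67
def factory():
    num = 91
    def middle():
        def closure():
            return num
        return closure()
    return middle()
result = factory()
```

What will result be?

Step 1: factory() defines num = 91. middle() and closure() have no local num.
Step 2: closure() checks local (none), enclosing middle() (none), enclosing factory() and finds num = 91.
Step 3: result = 91

The answer is 91.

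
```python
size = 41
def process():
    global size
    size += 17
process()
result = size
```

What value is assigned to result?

Step 1: size = 41 globally.
Step 2: process() modifies global size: size += 17 = 58.
Step 3: result = 58

The answer is 58.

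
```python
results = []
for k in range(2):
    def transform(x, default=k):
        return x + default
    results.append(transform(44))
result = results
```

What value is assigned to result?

Step 1: Default argument default=k is evaluated at function definition time.
Step 2: Each iteration creates transform with default = current k value.
Step 3: transform(44) returns 44 + default. results = [44, 45]

The answer is [44, 45].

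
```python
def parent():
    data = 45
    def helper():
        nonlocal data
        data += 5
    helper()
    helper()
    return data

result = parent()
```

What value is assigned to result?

Step 1: data starts at 45.
Step 2: helper() is called 2 times, each adding 5.
Step 3: data = 45 + 5 * 2 = 55

The answer is 55.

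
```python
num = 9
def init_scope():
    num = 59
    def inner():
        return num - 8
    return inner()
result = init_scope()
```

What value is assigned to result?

Step 1: init_scope() shadows global num with num = 59.
Step 2: inner() finds num = 59 in enclosing scope, computes 59 - 8 = 51.
Step 3: result = 51

The answer is 51.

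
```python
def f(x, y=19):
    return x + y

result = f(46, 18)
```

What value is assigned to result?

Step 1: f(46, 18) overrides default y with 18.
Step 2: Returns 46 + 18 = 64.
Step 3: result = 64

The answer is 64.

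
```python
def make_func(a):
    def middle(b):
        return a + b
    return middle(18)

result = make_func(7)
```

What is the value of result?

Step 1: make_func(7) passes a = 7.
Step 2: middle(18) has b = 18, reads a = 7 from enclosing.
Step 3: result = 7 + 18 = 25

The answer is 25.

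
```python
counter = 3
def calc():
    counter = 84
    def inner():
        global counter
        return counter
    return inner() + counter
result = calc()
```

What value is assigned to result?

Step 1: Global counter = 3. calc() shadows with local counter = 84.
Step 2: inner() uses global keyword, so inner() returns global counter = 3.
Step 3: calc() returns 3 + 84 = 87

The answer is 87.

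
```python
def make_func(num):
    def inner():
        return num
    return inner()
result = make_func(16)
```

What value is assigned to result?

Step 1: make_func(16) binds parameter num = 16.
Step 2: inner() looks up num in enclosing scope and finds the parameter num = 16.
Step 3: result = 16

The answer is 16.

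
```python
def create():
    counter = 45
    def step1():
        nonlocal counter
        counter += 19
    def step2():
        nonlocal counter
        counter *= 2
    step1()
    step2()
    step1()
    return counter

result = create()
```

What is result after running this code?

Step 1: counter = 45.
Step 2: step1(): counter = 45 + 19 = 64.
Step 3: step2(): counter = 64 * 2 = 128.
Step 4: step1(): counter = 128 + 19 = 147. result = 147

The answer is 147.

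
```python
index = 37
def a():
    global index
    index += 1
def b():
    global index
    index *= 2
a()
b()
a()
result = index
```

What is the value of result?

Step 1: index = 37.
Step 2: a(): index = 37 + 1 = 38.
Step 3: b(): index = 38 * 2 = 76.
Step 4: a(): index = 76 + 1 = 77

The answer is 77.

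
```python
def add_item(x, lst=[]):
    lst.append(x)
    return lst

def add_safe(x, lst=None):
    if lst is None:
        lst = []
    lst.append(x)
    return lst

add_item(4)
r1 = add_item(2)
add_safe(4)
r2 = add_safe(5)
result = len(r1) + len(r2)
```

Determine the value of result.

Step 1: add_item shares mutable default: after 2 calls, lst = [4, 2], len = 2.
Step 2: add_safe creates fresh list each time: r2 = [5], len = 1.
Step 3: result = 2 + 1 = 3

The answer is 3.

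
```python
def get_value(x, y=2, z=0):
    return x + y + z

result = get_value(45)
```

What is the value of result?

Step 1: get_value(45) uses defaults y = 2, z = 0.
Step 2: Returns 45 + 2 + 0 = 47.
Step 3: result = 47

The answer is 47.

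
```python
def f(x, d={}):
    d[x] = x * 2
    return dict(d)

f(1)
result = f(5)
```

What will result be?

Step 1: Mutable default dict is shared across calls.
Step 2: First call adds 1: 2. Second call adds 5: 10.
Step 3: result = {1: 2, 5: 10}

The answer is {1: 2, 5: 10}.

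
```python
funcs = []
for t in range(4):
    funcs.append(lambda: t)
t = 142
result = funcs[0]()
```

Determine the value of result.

Step 1: Lambdas capture the variable t by reference, not by value.
Step 2: After the loop, t is reassigned to 142.
Step 3: funcs[0]() looks up the current t = 142. result = 142

The answer is 142.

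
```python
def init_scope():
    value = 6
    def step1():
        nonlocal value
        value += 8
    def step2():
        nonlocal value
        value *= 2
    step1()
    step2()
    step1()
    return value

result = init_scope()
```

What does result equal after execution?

Step 1: value = 6.
Step 2: step1(): value = 6 + 8 = 14.
Step 3: step2(): value = 14 * 2 = 28.
Step 4: step1(): value = 28 + 8 = 36. result = 36

The answer is 36.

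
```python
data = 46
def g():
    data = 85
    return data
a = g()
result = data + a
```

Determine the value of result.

Step 1: Global data = 46. g() returns local data = 85.
Step 2: a = 85. Global data still = 46.
Step 3: result = 46 + 85 = 131

The answer is 131.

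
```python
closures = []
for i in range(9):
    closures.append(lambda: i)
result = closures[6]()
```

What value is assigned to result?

Step 1: The loop creates 9 lambdas, all referencing the same variable i.
Step 2: After the loop, i = 8 (final value).
Step 3: closures[6]() looks up i at call time and finds 8. This is the late binding gotcha. result = 8

The answer is 8.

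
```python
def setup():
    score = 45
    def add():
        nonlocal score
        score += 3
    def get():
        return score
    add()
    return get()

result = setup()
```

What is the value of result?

Step 1: score = 45. add() modifies it via nonlocal, get() reads it.
Step 2: add() makes score = 45 + 3 = 48.
Step 3: get() returns 48. result = 48

The answer is 48.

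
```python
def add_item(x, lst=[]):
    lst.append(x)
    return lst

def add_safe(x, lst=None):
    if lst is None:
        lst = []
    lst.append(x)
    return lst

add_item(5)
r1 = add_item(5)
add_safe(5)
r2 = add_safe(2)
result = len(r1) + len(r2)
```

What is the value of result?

Step 1: add_item shares mutable default: after 2 calls, lst = [5, 5], len = 2.
Step 2: add_safe creates fresh list each time: r2 = [2], len = 1.
Step 3: result = 2 + 1 = 3

The answer is 3.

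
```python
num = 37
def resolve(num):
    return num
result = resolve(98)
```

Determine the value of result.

Step 1: Global num = 37.
Step 2: resolve(98) takes parameter num = 98, which shadows the global.
Step 3: result = 98

The answer is 98.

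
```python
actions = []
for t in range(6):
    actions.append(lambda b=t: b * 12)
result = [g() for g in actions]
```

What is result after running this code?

Step 1: Default arg b=t captures t at each iteration.
Step 2: actions[k] has b defaulting to k, returns k * 12.
Step 3: result = [0, 12, 24, 36, 48, 60]

The answer is [0, 12, 24, 36, 48, 60].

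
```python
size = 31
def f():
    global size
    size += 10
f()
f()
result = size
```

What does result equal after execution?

Step 1: size = 31.
Step 2: First f(): size = 31 + 10 = 41.
Step 3: Second f(): size = 41 + 10 = 51. result = 51

The answer is 51.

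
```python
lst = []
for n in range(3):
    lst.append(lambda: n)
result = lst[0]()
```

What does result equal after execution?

Step 1: The loop creates 3 lambdas, all referencing the same variable n.
Step 2: After the loop, n = 2 (final value).
Step 3: lst[0]() looks up n at call time and finds 2. This is the late binding gotcha. result = 2

The answer is 2.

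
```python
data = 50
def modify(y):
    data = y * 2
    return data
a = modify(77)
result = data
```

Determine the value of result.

Step 1: Global data = 50.
Step 2: modify(77) creates local data = 77 * 2 = 154.
Step 3: Global data unchanged because no global keyword. result = 50

The answer is 50.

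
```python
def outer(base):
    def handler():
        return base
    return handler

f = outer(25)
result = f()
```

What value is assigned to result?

Step 1: outer(25) creates closure capturing base = 25.
Step 2: f() returns the captured base = 25.
Step 3: result = 25

The answer is 25.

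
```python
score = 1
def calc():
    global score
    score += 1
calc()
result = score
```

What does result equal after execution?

Step 1: score = 1 globally.
Step 2: calc() modifies global score: score += 1 = 2.
Step 3: result = 2

The answer is 2.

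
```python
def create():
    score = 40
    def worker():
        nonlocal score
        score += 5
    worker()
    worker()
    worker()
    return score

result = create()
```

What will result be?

Step 1: score starts at 40.
Step 2: worker() is called 3 times, each adding 5.
Step 3: score = 40 + 5 * 3 = 55

The answer is 55.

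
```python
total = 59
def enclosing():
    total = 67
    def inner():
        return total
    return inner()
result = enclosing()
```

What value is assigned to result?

Step 1: total = 59 globally, but enclosing() defines total = 67 locally.
Step 2: inner() looks up total. Not in local scope, so checks enclosing scope (enclosing) and finds total = 67.
Step 3: result = 67

The answer is 67.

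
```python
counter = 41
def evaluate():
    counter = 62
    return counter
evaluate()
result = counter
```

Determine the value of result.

Step 1: counter = 41 globally.
Step 2: evaluate() creates a LOCAL counter = 62 (no global keyword!).
Step 3: The global counter is unchanged. result = 41

The answer is 41.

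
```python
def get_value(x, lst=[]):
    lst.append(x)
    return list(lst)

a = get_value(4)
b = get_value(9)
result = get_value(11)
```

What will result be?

Step 1: Default list is shared. list() creates copies for return values.
Step 2: Internal list grows: [4] -> [4, 9] -> [4, 9, 11].
Step 3: result = [4, 9, 11]

The answer is [4, 9, 11].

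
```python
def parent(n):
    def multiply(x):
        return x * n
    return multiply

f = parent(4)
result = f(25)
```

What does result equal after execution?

Step 1: parent(4) returns multiply closure with n = 4.
Step 2: f(25) computes 25 * 4 = 100.
Step 3: result = 100

The answer is 100.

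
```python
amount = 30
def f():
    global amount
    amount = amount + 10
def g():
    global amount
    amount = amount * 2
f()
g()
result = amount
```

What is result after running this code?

Step 1: amount = 30.
Step 2: f() adds 10: amount = 30 + 10 = 40.
Step 3: g() doubles: amount = 40 * 2 = 80.
Step 4: result = 80

The answer is 80.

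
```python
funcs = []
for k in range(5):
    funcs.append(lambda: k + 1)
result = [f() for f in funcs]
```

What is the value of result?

Step 1: All lambdas capture k by reference. After the loop, k = 4.
Step 2: Each call returns 4 + 1 = 5.
Step 3: result = [5, 5, 5, 5, 5]

The answer is [5, 5, 5, 5, 5].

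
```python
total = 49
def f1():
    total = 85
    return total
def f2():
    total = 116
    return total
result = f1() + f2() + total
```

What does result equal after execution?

Step 1: Each function shadows global total with its own local.
Step 2: f1() returns 85, f2() returns 116.
Step 3: Global total = 49 is unchanged. result = 85 + 116 + 49 = 250

The answer is 250.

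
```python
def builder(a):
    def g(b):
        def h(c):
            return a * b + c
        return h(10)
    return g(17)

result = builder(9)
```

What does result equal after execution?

Step 1: a = 9, b = 17, c = 10.
Step 2: h() computes a * b + c = 9 * 17 + 10 = 163.
Step 3: result = 163

The answer is 163.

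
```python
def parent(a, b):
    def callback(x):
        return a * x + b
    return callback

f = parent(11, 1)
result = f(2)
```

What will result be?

Step 1: parent(11, 1) captures a = 11, b = 1.
Step 2: f(2) computes 11 * 2 + 1 = 23.
Step 3: result = 23

The answer is 23.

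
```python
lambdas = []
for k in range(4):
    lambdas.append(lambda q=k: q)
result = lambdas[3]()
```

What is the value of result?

Step 1: Default argument q=k captures k's value at each iteration.
Step 2: lambdas[3] captured q = 3 when k was 3.
Step 3: result = 3

The answer is 3.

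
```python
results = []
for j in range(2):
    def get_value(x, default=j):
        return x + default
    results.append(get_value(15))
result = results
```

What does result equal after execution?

Step 1: Default argument default=j is evaluated at function definition time.
Step 2: Each iteration creates get_value with default = current j value.
Step 3: get_value(15) returns 15 + default. results = [15, 16]

The answer is [15, 16].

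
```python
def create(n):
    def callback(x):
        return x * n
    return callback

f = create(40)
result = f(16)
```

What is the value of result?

Step 1: create(40) creates a closure capturing n = 40.
Step 2: f(16) computes 16 * 40 = 640.
Step 3: result = 640

The answer is 640.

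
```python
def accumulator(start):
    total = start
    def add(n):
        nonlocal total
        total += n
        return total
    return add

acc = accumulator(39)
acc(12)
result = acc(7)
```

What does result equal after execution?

Step 1: accumulator(39) creates closure with total = 39.
Step 2: First acc(12): total = 39 + 12 = 51.
Step 3: Second acc(7): total = 51 + 7 = 58. result = 58

The answer is 58.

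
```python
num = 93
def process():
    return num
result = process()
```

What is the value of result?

Step 1: num = 93 is defined in the global scope.
Step 2: process() looks up num. No local num exists, so Python checks the global scope via LEGB rule and finds num = 93.
Step 3: result = 93

The answer is 93.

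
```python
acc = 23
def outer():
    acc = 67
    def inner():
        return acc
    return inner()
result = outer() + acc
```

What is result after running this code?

Step 1: Global acc = 23. outer() shadows with acc = 67.
Step 2: inner() returns enclosing acc = 67. outer() = 67.
Step 3: result = 67 + global acc (23) = 90

The answer is 90.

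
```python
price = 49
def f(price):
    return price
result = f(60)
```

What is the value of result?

Step 1: Global price = 49.
Step 2: f(60) takes parameter price = 60, which shadows the global.
Step 3: result = 60

The answer is 60.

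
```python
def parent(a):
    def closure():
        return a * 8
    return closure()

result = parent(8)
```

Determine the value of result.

Step 1: parent(8) binds parameter a = 8.
Step 2: closure() accesses a = 8 from enclosing scope.
Step 3: result = 8 * 8 = 64

The answer is 64.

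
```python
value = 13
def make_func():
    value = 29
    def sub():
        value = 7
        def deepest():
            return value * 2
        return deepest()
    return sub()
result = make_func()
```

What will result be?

Step 1: deepest() looks up value through LEGB: not local, finds value = 7 in enclosing sub().
Step 2: Returns 7 * 2 = 14.
Step 3: result = 14

The answer is 14.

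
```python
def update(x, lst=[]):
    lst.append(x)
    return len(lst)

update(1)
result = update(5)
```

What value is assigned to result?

Step 1: Mutable default list persists between calls.
Step 2: First call: lst = [1], len = 1. Second call: lst = [1, 5], len = 2.
Step 3: result = 2

The answer is 2.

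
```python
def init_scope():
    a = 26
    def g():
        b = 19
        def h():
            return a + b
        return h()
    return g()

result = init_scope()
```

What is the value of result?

Step 1: init_scope() defines a = 26. g() defines b = 19.
Step 2: h() accesses both from enclosing scopes: a = 26, b = 19.
Step 3: result = 26 + 19 = 45

The answer is 45.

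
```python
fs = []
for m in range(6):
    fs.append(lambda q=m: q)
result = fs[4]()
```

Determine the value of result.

Step 1: Default argument q=m captures m's value at each iteration.
Step 2: fs[4] captured q = 4 when m was 4.
Step 3: result = 4

The answer is 4.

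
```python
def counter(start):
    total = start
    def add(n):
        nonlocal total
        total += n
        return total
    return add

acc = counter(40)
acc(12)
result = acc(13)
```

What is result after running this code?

Step 1: counter(40) creates closure with total = 40.
Step 2: First acc(12): total = 40 + 12 = 52.
Step 3: Second acc(13): total = 52 + 13 = 65. result = 65

The answer is 65.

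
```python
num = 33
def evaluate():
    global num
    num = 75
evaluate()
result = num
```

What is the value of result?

Step 1: num = 33 globally.
Step 2: evaluate() declares global num and sets it to 75.
Step 3: After evaluate(), global num = 75. result = 75

The answer is 75.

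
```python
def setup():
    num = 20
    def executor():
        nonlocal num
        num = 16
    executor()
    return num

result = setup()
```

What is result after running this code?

Step 1: setup() sets num = 20.
Step 2: executor() uses nonlocal to reassign num = 16.
Step 3: result = 16

The answer is 16.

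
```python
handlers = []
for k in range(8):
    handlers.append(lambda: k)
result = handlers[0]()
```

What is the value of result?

Step 1: The loop creates 8 lambdas, all referencing the same variable k.
Step 2: After the loop, k = 7 (final value).
Step 3: handlers[0]() looks up k at call time and finds 7. This is the late binding gotcha. result = 7

The answer is 7.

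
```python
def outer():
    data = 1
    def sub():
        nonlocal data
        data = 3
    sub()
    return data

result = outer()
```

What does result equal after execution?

Step 1: outer() sets data = 1.
Step 2: sub() uses nonlocal to reassign data = 3.
Step 3: result = 3

The answer is 3.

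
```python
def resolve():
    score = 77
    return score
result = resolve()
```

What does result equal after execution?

Step 1: resolve() defines score = 77 in its local scope.
Step 2: return score finds the local variable score = 77.
Step 3: result = 77

The answer is 77.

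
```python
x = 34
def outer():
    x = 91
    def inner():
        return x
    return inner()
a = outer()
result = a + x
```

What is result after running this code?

Step 1: outer() has local x = 91. inner() reads from enclosing.
Step 2: outer() returns 91. Global x = 34 unchanged.
Step 3: result = 91 + 34 = 125

The answer is 125.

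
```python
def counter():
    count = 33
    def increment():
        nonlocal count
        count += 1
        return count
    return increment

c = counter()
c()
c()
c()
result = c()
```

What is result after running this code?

Step 1: counter() creates closure with count = 33.
Step 2: Each c() call increments count via nonlocal. After 4 calls: 33 + 4 = 37.
Step 3: result = 37

The answer is 37.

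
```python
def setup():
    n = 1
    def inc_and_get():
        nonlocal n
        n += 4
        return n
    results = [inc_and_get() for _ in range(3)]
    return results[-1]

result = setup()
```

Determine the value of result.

Step 1: n = 1.
Step 2: Three calls to inc_and_get(), each adding 4.
Step 3: Last value = 1 + 4 * 3 = 13

The answer is 13.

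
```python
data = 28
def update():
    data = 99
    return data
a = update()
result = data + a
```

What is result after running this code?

Step 1: Global data = 28. update() returns local data = 99.
Step 2: a = 99. Global data still = 28.
Step 3: result = 28 + 99 = 127

The answer is 127.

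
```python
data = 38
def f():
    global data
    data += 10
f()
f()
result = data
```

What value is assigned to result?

Step 1: data = 38.
Step 2: First f(): data = 38 + 10 = 48.
Step 3: Second f(): data = 48 + 10 = 58. result = 58

The answer is 58.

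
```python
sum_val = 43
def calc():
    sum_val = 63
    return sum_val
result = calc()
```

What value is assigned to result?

Step 1: Global sum_val = 43.
Step 2: calc() creates local sum_val = 63, shadowing the global.
Step 3: Returns local sum_val = 63. result = 63

The answer is 63.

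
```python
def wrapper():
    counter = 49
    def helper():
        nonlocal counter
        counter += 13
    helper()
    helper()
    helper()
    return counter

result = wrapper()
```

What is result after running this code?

Step 1: counter starts at 49.
Step 2: helper() is called 3 times, each adding 13.
Step 3: counter = 49 + 13 * 3 = 88

The answer is 88.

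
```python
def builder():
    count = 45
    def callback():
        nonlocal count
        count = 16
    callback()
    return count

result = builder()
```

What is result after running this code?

Step 1: builder() sets count = 45.
Step 2: callback() uses nonlocal to reassign count = 16.
Step 3: result = 16

The answer is 16.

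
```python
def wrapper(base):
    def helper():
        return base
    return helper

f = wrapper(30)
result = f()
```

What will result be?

Step 1: wrapper(30) creates closure capturing base = 30.
Step 2: f() returns the captured base = 30.
Step 3: result = 30

The answer is 30.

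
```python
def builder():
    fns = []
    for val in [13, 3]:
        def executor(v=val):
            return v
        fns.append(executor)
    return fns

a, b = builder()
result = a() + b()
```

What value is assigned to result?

Step 1: Default argument v=val captures val at each iteration.
Step 2: a() returns 13 (captured at first iteration), b() returns 3 (captured at second).
Step 3: result = 13 + 3 = 16

The answer is 16.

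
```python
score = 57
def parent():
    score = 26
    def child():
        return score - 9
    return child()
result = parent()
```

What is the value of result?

Step 1: parent() shadows global score with score = 26.
Step 2: child() finds score = 26 in enclosing scope, computes 26 - 9 = 17.
Step 3: result = 17

The answer is 17.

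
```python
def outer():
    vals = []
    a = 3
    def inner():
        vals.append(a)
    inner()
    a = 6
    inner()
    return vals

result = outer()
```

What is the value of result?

Step 1: a = 3. inner() appends current a to vals.
Step 2: First inner(): appends 3. Then a = 6.
Step 3: Second inner(): appends 6 (closure sees updated a). result = [3, 6]

The answer is [3, 6].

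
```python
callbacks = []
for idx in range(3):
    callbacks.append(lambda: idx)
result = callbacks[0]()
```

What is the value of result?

Step 1: The loop creates 3 lambdas, all referencing the same variable idx.
Step 2: After the loop, idx = 2 (final value).
Step 3: callbacks[0]() looks up idx at call time and finds 2. This is the late binding gotcha. result = 2

The answer is 2.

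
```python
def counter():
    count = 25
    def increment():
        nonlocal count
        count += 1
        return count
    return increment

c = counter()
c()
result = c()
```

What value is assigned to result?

Step 1: counter() creates closure with count = 25.
Step 2: Each c() call increments count via nonlocal. After 2 calls: 25 + 2 = 27.
Step 3: result = 27

The answer is 27.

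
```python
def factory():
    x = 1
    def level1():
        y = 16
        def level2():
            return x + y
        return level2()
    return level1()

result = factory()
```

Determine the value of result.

Step 1: x = 1 in factory. y = 16 in level1.
Step 2: level2() reads x = 1 and y = 16 from enclosing scopes.
Step 3: result = 1 + 16 = 17

The answer is 17.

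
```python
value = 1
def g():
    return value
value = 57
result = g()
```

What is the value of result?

Step 1: value is first set to 1, then reassigned to 57.
Step 2: g() is called after the reassignment, so it looks up the current global value = 57.
Step 3: result = 57

The answer is 57.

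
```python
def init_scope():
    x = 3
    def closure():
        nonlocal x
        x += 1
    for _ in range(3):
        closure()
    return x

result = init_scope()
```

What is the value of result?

Step 1: x = 3.
Step 2: closure() is called 3 times in a loop, each adding 1 via nonlocal.
Step 3: x = 3 + 1 * 3 = 6

The answer is 6.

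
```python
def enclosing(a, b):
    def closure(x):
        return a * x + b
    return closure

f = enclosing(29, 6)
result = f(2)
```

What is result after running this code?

Step 1: enclosing(29, 6) captures a = 29, b = 6.
Step 2: f(2) computes 29 * 2 + 6 = 64.
Step 3: result = 64

The answer is 64.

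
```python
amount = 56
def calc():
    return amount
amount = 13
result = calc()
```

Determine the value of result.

Step 1: amount is first set to 56, then reassigned to 13.
Step 2: calc() is called after the reassignment, so it looks up the current global amount = 13.
Step 3: result = 13

The answer is 13.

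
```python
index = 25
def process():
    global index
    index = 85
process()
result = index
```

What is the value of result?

Step 1: index = 25 globally.
Step 2: process() declares global index and sets it to 85.
Step 3: After process(), global index = 85. result = 85

The answer is 85.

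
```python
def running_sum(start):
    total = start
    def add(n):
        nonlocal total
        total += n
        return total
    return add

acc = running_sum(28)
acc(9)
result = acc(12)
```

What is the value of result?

Step 1: running_sum(28) creates closure with total = 28.
Step 2: First acc(9): total = 28 + 9 = 37.
Step 3: Second acc(12): total = 37 + 12 = 49. result = 49

The answer is 49.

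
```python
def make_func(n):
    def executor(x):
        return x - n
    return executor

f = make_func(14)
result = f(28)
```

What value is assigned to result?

Step 1: make_func(14) creates a closure capturing n = 14.
Step 2: f(28) computes 28 - 14 = 14.
Step 3: result = 14

The answer is 14.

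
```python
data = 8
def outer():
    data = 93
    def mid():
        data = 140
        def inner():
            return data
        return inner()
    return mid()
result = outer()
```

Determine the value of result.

Step 1: Three levels of shadowing: global 8, outer 93, mid 140.
Step 2: inner() finds data = 140 in enclosing mid() scope.
Step 3: result = 140

The answer is 140.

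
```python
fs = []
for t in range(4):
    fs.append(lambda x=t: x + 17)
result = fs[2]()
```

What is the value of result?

Step 1: Default argument x=t captures t's value at definition time.
Step 2: fs[2] was defined when t = 2, so x defaults to 2.
Step 3: result = 2 + 17 = 19 (default arg fixes the late binding issue)

The answer is 19.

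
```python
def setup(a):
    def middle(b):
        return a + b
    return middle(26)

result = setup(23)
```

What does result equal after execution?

Step 1: setup(23) passes a = 23.
Step 2: middle(26) has b = 26, reads a = 23 from enclosing.
Step 3: result = 23 + 26 = 49

The answer is 49.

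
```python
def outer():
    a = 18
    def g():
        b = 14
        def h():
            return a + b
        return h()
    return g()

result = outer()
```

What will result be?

Step 1: outer() defines a = 18. g() defines b = 14.
Step 2: h() accesses both from enclosing scopes: a = 18, b = 14.
Step 3: result = 18 + 14 = 32

The answer is 32.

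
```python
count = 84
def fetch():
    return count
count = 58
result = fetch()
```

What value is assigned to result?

Step 1: count is first set to 84, then reassigned to 58.
Step 2: fetch() is called after the reassignment, so it looks up the current global count = 58.
Step 3: result = 58

The answer is 58.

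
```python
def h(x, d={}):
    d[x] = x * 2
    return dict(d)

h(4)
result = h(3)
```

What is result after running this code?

Step 1: Mutable default dict is shared across calls.
Step 2: First call adds 4: 8. Second call adds 3: 6.
Step 3: result = {4: 8, 3: 6}

The answer is {4: 8, 3: 6}.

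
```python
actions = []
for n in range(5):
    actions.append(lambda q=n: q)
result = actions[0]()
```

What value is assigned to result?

Step 1: Default argument q=n captures n's value at each iteration.
Step 2: actions[0] captured q = 0 when n was 0.
Step 3: result = 0

The answer is 0.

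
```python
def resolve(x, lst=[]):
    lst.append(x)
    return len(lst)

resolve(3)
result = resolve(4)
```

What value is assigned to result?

Step 1: Mutable default list persists between calls.
Step 2: First call: lst = [3], len = 1. Second call: lst = [3, 4], len = 2.
Step 3: result = 2

The answer is 2.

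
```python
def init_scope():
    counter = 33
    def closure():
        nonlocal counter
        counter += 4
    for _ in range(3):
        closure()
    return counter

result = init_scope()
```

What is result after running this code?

Step 1: counter = 33.
Step 2: closure() is called 3 times in a loop, each adding 4 via nonlocal.
Step 3: counter = 33 + 4 * 3 = 45

The answer is 45.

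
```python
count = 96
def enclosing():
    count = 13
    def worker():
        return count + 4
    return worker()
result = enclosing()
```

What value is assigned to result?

Step 1: enclosing() shadows global count with count = 13.
Step 2: worker() finds count = 13 in enclosing scope, computes 13 + 4 = 17.
Step 3: result = 17

The answer is 17.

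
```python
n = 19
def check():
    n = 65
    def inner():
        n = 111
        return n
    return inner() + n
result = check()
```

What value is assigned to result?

Step 1: check() has local n = 65. inner() has local n = 111.
Step 2: inner() returns its local n = 111.
Step 3: check() returns 111 + its own n (65) = 176

The answer is 176.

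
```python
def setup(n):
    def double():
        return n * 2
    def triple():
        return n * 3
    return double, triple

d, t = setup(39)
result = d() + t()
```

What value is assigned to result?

Step 1: Both closures capture the same n = 39.
Step 2: d() = 39 * 2 = 78, t() = 39 * 3 = 117.
Step 3: result = 78 + 117 = 195

The answer is 195.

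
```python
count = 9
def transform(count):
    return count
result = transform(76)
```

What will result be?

Step 1: Global count = 9.
Step 2: transform(76) takes parameter count = 76, which shadows the global.
Step 3: result = 76

The answer is 76.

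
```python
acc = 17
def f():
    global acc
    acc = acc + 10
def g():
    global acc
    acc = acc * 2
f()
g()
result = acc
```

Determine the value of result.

Step 1: acc = 17.
Step 2: f() adds 10: acc = 17 + 10 = 27.
Step 3: g() doubles: acc = 27 * 2 = 54.
Step 4: result = 54

The answer is 54.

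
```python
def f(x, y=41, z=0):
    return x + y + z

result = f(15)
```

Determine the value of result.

Step 1: f(15) uses defaults y = 41, z = 0.
Step 2: Returns 15 + 41 + 0 = 56.
Step 3: result = 56

The answer is 56.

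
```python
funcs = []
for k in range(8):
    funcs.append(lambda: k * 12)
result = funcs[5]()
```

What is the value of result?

Step 1: All lambdas reference the same variable k (late binding).
Step 2: After the loop, k = 7. Every lambda returns k * 12.
Step 3: funcs[5]() = 7 * 12 = 84

The answer is 84.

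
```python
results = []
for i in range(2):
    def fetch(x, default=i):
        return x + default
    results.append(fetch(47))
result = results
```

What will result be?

Step 1: Default argument default=i is evaluated at function definition time.
Step 2: Each iteration creates fetch with default = current i value.
Step 3: fetch(47) returns 47 + default. results = [47, 48]

The answer is [47, 48].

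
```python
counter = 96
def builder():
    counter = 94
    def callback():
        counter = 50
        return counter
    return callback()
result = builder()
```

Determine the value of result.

Step 1: Three scopes define counter: global (96), builder (94), callback (50).
Step 2: callback() has its own local counter = 50, which shadows both enclosing and global.
Step 3: result = 50 (local wins in LEGB)

The answer is 50.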